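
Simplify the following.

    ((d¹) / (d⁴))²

Inside the bracket: (d^-3)
Raise to the power 2: (d^-6)

d^(-6)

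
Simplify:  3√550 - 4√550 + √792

3√550 = 15*√22; 4√550 = 20*√22; √792 = 6*√22
Combine: (15 - 20 + 6)·√22 = √22

√22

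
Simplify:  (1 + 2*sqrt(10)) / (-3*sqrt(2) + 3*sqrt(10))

Multiply numerator and denominator by 3*sqrt(2) + 3*sqrt(10).
Denominator becomes 72; numerator becomes 3*sqrt(2) + 3*sqrt(10) + 12*sqrt(5) + 60.

(sqrt(2) + sqrt(10) + 4*sqrt(5) + 20)/24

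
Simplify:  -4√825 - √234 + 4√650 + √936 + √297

4√825 = 20*√33; √234 = 3*√26; 4√650 = 20*√26; √936 = 6*√26; √297 = 3*√33

-17*√33 + 23*√26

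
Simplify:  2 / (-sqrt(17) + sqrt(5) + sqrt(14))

(-sqrt(17) + 4*sqrt(14) + 13*sqrt(5) + sqrt(1190))/69

Group as (sqrt(5) + sqrt(14)) - sqrt(17); multiply by (sqrt(5) + sqrt(14)) + sqrt(17), then rationalise the remaining surd.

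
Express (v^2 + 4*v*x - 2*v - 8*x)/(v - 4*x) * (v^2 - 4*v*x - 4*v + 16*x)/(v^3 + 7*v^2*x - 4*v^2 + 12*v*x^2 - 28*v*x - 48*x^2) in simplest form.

(v - 2)/(v + 3*x)

Factor: v^2 + 4*v*x - 2*v - 8*x = (v + 4*x)*(v - 2);  v^2 - 4*v*x - 4*v + 16*x = (v - 4)*(v - 4*x);  v^3 + 7*v^2*x - 4*v^2 + 12*v*x^2 - 28*v*x - 48*x^2 = (v - 4)*(v + 4*x)*(v + 3*x)
Cancel the common factors (v - 4), (v - 4*x), (v + 4*x).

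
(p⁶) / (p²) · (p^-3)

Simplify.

p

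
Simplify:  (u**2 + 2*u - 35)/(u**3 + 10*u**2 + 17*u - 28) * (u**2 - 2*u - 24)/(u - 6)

Factor: u**2 + 2*u - 35 = (u - 5)*(u + 7);  u**3 + 10*u**2 + 17*u - 28 = (u + 4)*(u - 1)*(u + 7);  u**2 - 2*u - 24 = (u + 4)*(u - 6)
Cancel the common factors (u + 7), (u - 6), (u + 4).

(u - 5)/(u - 1)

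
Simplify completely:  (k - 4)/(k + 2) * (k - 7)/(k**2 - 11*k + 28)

Factor: k**2 - 11*k + 28 = (k - 4)*(k - 7)
Cancel the common factors (k - 7), (k - 4).

1/(k + 2)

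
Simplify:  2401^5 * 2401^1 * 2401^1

7^28

2401^5 = 7^20; 2401^1 = 7^4; 2401^1 = 7^4
Combine exponents: 7^28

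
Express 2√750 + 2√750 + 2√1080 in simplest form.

2√750 = 10*√30; 2√750 = 10*√30; 2√1080 = 12*√30
Combine: (10 + 10 + 12)·√30 = 32*√30

32*√30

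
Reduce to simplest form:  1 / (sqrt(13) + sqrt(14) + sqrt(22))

(-4*sqrt(1001) + 5*sqrt(22) + 21*sqrt(14) + 23*sqrt(13))/703

Group as (sqrt(14) + sqrt(22)) + sqrt(13); multiply by (sqrt(14) + sqrt(22)) - sqrt(13), then rationalise the remaining surd.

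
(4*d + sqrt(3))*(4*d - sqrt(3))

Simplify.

16*d^2 - 3

Difference of squares with P = 4*d, Q = sqrt(3).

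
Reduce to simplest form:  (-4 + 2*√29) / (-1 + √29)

(-√29 + 27)/14

Multiply numerator and denominator by -√29 - 1.
Denominator becomes -28; numerator becomes -54 + 2*√29.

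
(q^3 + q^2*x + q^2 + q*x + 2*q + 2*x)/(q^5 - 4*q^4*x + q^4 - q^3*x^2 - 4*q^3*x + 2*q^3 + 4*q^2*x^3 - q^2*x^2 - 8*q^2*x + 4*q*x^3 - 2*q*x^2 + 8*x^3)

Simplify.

Factor: q^3 + q^2*x + q^2 + q*x + 2*q + 2*x = (q + x)*(q^2 + q + 2);  q^5 - 4*q^4*x + q^4 - q^3*x^2 - 4*q^3*x + 2*q^3 + 4*q^2*x^3 - q^2*x^2 - 8*q^2*x + 4*q*x^3 - 2*q*x^2 + 8*x^3 = (q - 4*x)*(q + x)*(q - x)*(q^2 + q + 2)
Cancel the common factors (q^2 + q + 2), (q + x).

1/(q^2 - 5*q*x + 4*x^2)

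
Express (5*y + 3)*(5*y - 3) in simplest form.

25*y**2 - 9

Product of conjugates: (P+Q)(P-Q) = P**2 - Q**2.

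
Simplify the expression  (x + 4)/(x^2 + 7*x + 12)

Factor: x^2 + 7*x + 12 = (x + 4)*(x + 3)
Cancel the common factor (x + 4).

1/(x + 3)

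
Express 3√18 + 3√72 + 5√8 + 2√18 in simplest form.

43*√2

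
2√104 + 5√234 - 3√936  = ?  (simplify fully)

2√104 = 4*√26; 5√234 = 15*√26; 3√936 = 18*√26
Combine: (4 + 15 - 18)·√26 = √26

√26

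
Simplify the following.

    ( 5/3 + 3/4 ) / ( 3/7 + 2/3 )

203/92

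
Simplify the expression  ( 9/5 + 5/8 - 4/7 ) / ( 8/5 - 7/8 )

Numerator: 9/5 + 5/8 - 4/7 = 519/280
Denominator: 8/5 - 7/8 = 29/40
Divide: (519/280) · (40/29) = 519/203

519/203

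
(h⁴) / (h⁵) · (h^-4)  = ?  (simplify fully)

h^(-5)

Quotient: (h^-1)
Multiply by (h^-4): add exponents.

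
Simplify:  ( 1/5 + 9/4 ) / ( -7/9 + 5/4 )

441/85

Numerator: 1/5 + 9/4 = 49/20
Denominator: -7/9 + 5/4 = 17/36
Divide: (49/20) · (36/17) = 441/85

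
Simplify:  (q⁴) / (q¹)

Quotient: q³

q³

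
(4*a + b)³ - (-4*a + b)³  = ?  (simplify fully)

128*a³ + 24*a*b²

Write as f(b,(4*a)) - f(b,-(4*a)) and expand.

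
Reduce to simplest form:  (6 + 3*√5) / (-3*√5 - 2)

Multiply numerator and denominator by -2 + 3*√5.
Denominator becomes -41; numerator becomes 12*√5 + 33.

(-33 - 12*√5)/41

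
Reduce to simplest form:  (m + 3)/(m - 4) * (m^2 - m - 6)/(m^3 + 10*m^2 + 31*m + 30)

(m - 3)/(m^2 + m - 20)

Factor: m^2 - m - 6 = (m + 2)*(m - 3);  m^3 + 10*m^2 + 31*m + 30 = (m + 3)*(m + 5)*(m + 2)
Cancel the common factors (m + 2), (m + 3).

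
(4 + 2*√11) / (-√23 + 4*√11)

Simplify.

Multiply numerator and denominator by √23 + 4*√11.
Denominator becomes 153; numerator becomes 4*√23 + 2*√253 + 16*√11 + 88.

(4*√23 + 2*√253 + 16*√11 + 88)/153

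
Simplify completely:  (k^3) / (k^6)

k^(-3)

Quotient: (k^-3)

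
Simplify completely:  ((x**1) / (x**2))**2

Inside the bracket: (x**-1)
Raise to the power 2: (x**-2)

x**(-2)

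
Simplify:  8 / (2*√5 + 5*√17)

(-16*√5 + 40*√17)/405

Multiply numerator and denominator by -5*√17 + 2*√5.
Denominator becomes -405; numerator becomes -40*√17 + 16*√5.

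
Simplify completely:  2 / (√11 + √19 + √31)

Group as (√11 + √31) + √19; multiply by (√11 + √31) - √19, then rationalise the remaining surd.

(-4*√6479 - 2*√31 + 46*√19 + 78*√11)/835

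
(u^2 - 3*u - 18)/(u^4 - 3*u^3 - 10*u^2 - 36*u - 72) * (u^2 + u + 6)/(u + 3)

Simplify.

1/(u + 2)

Factor: u^2 - 3*u - 18 = (u + 3)*(u - 6);  u^4 - 3*u^3 - 10*u^2 - 36*u - 72 = (u - 6)*(u + 2)*(u^2 + u + 6)
Cancel the common factors (u^2 + u + 6), (u - 6), (u + 3).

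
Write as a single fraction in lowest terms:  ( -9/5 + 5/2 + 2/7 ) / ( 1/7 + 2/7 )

Numerator: -9/5 + 5/2 + 2/7 = 69/70
Denominator: 1/7 + 2/7 = 3/7
Divide: (69/70) · (7/3) = 23/10

23/10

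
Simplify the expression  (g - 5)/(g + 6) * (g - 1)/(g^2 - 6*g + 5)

Factor: g^2 - 6*g + 5 = (g - 5)*(g - 1)
Cancel the common factors (g - 1), (g - 5).

1/(g + 6)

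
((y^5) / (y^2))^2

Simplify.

Inside the bracket: y^3
Raise to the power 2: y^6

y^6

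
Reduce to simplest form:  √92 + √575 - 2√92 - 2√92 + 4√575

19*√23

√92 = 2*√23; √575 = 5*√23; 2√92 = 4*√23; 2√92 = 4*√23; 4√575 = 20*√23
Combine: (2 + 5 - 4 - 4 + 20)·√23 = 19*√23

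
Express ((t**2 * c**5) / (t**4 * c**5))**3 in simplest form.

t**(-6)

Inside the bracket: (t**-2)
Raise to the power 3: (t**-6)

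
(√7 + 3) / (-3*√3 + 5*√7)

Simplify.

(3*√21 + 9*√3 + 35 + 15*√7)/148

Multiply numerator and denominator by 3*√3 + 5*√7.
Denominator becomes 148; numerator becomes 3*√21 + 9*√3 + 35 + 15*√7.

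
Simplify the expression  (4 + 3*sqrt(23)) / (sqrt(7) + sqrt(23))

(-3*sqrt(161) - 4*sqrt(7) + 4*sqrt(23) + 69)/16

Multiply numerator and denominator by -sqrt(7) + sqrt(23).
Denominator becomes 16; numerator becomes -3*sqrt(161) - 4*sqrt(7) + 4*sqrt(23) + 69.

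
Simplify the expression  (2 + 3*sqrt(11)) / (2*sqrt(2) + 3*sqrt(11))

(-6*sqrt(22) - 4*sqrt(2) + 6*sqrt(11) + 99)/91

Multiply numerator and denominator by -2*sqrt(2) + 3*sqrt(11).
Denominator becomes 91; numerator becomes -6*sqrt(22) - 4*sqrt(2) + 6*sqrt(11) + 99.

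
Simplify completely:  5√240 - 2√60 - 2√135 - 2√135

5√240 = 20*√15; 2√60 = 4*√15; 2√135 = 6*√15; 2√135 = 6*√15
Combine: (20 - 4 - 6 - 6)·√15 = 4*√15

4*√15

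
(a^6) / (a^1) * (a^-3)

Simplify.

Quotient: a^5
Multiply by (a^-3): add exponents.

a^2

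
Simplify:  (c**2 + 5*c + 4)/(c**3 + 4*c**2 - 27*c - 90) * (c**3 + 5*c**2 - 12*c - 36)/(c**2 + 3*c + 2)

(c**2 + c - 12)/(c**2 - 2*c - 15)

Factor: c**2 + 5*c + 4 = (c + 4)*(c + 1);  c**3 + 4*c**2 - 27*c - 90 = (c + 3)*(c + 6)*(c - 5);  c**3 + 5*c**2 - 12*c - 36 = (c + 2)*(c - 3)*(c + 6);  c**2 + 3*c + 2 = (c + 1)*(c + 2)
Cancel the common factors (c + 6), (c + 2), (c + 1).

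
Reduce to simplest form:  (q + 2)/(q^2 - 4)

Factor: q^2 - 4 = (q + 2)*(q - 2)
Cancel the common factor (q + 2).

1/(q - 2)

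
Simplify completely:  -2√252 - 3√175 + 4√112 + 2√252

√7

2√252 = 12*√7; 3√175 = 15*√7; 4√112 = 16*√7; 2√252 = 12*√7
Combine: (-12 - 15 + 16 + 12)·√7 = √7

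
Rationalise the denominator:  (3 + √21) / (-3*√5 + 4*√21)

Multiply numerator and denominator by 3*√5 + 4*√21.
Denominator becomes 291; numerator becomes 9*√5 + 3*√105 + 12*√21 + 84.

(3*√5 + √105 + 4*√21 + 28)/97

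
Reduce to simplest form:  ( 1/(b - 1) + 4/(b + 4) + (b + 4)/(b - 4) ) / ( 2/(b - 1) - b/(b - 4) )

(-b**3 - 12*b**2 + 12*b + 16)/(b**3 + b**2 - 4*b + 32)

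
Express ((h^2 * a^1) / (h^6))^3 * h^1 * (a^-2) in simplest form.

a/h^11

Inside the bracket: (h^-4) * a^1
Raise to the power 3: (h^-12) * a^3
Multiply by h^1 * (a^-2): add exponents.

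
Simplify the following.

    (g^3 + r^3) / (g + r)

g^3 + r^3 = (g + r)(g^2 - g*r + r^2).

g^2 - g*r + r^2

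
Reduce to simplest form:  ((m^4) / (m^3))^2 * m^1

m^3

Inside the bracket: m^1
Raise to the power 2: m^2
Multiply by m^1: add exponents.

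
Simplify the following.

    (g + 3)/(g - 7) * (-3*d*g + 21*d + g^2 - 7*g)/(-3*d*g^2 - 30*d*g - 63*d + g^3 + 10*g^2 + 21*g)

1/(g + 7)

Factor: -3*d*g + 21*d + g^2 - 7*g = (g - 7)*(-3*d + g);  -3*d*g^2 - 30*d*g - 63*d + g^3 + 10*g^2 + 21*g = (g + 3)*(-3*d + g)*(g + 7)
Cancel the common factors (-3*d + g), (g + 3), (g - 7).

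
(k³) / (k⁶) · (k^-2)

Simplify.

k^(-5)

Quotient: (k^-3)
Multiply by (k^-2): add exponents.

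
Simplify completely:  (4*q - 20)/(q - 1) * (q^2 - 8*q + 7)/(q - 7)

4*q - 20

Factor: 4*q - 20 = 4*(q - 5);  q^2 - 8*q + 7 = (q - 7)*(q - 1)
Cancel the common factors (q - 7), (q - 1).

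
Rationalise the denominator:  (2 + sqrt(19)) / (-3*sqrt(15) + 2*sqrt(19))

(-3*sqrt(285) - 38 - 6*sqrt(15) - 4*sqrt(19))/59

Multiply numerator and denominator by 2*sqrt(19) + 3*sqrt(15).
Denominator becomes -59; numerator becomes 4*sqrt(19) + 6*sqrt(15) + 38 + 3*sqrt(285).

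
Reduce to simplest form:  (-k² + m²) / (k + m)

-k + m

Factor m^2 - k^2 and cancel (k + m).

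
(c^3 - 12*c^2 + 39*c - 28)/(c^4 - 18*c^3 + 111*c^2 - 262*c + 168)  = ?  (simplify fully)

Factor: c^3 - 12*c^2 + 39*c - 28 = (c - 1)*(c - 4)*(c - 7);  c^4 - 18*c^3 + 111*c^2 - 262*c + 168 = (c - 1)*(c - 6)*(c - 7)*(c - 4)
Cancel the common factors (c - 4), (c - 1), (c - 7).

1/(c - 6)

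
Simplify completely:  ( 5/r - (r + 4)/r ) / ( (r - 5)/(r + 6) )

(-r² - 5*r + 6)/(r² - 5*r)

Numerator: 5/r - (r + 4)/r = (-r + 1)/r
Denominator: (r - 5)/(r + 6) = (r - 5)/(r + 6)
Divide: ((-r + 1)/r) · ((r + 6)/(r - 5)) = (-r² - 5*r + 6)/(r² - 5*r)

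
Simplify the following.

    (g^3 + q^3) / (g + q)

Apply the sum-of-cubes factorisation and cancel (g + q).

g^2 - g*q + q^2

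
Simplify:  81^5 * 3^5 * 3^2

3^27

81^5 = 3^20; 3^5 = 3^5; 3^2 = 3^2
Combine exponents: 3^27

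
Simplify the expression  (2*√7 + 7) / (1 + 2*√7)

(7 + 4*√7)/9

Multiply numerator and denominator by -2*√7 + 1.
Denominator becomes -27; numerator becomes -12*√7 - 21.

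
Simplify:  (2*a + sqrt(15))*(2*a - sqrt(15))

Difference of squares with P = 2*a, Q = sqrt(15).

4*a**2 - 15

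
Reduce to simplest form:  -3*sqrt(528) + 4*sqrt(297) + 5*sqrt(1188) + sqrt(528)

34*sqrt(33)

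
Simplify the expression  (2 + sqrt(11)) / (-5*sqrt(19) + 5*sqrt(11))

Multiply numerator and denominator by 5*sqrt(11) + 5*sqrt(19).
Denominator becomes -200; numerator becomes 10*sqrt(11) + 10*sqrt(19) + 55 + 5*sqrt(209).

(-sqrt(209) - 11 - 2*sqrt(19) - 2*sqrt(11))/40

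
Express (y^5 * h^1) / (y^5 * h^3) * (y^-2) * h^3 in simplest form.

Quotient: (h^-2)
Multiply by (y^-2) * h^3: add exponents.

h/y^2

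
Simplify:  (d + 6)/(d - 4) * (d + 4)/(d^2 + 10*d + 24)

1/(d - 4)

Factor: d^2 + 10*d + 24 = (d + 4)*(d + 6)
Cancel the common factors (d + 4), (d + 6).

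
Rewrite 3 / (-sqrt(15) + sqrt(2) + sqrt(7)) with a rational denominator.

(9*sqrt(15) + 15*sqrt(7) + 30*sqrt(2) + 3*sqrt(210))/10

Group as (sqrt(2) + sqrt(7)) - sqrt(15); multiply by (sqrt(2) + sqrt(7)) + sqrt(15), then rationalise the remaining surd.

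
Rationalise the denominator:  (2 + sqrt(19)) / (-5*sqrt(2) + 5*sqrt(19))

(2*sqrt(2) + sqrt(38) + 2*sqrt(19) + 19)/85

Multiply numerator and denominator by 5*sqrt(2) + 5*sqrt(19).
Denominator becomes 425; numerator becomes 10*sqrt(2) + 5*sqrt(38) + 10*sqrt(19) + 95.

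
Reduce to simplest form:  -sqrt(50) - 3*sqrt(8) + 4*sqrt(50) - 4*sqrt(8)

sqrt(50) = 5*sqrt(2); 3*sqrt(8) = 6*sqrt(2); 4*sqrt(50) = 20*sqrt(2); 4*sqrt(8) = 8*sqrt(2)
Combine: (-5 - 6 + 20 - 8)·sqrt(2) = sqrt(2)

sqrt(2)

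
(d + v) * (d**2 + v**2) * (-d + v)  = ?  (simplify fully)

-d**4 + v**4

(v+d)(v-d) = -d**2 + v**2; continue pairing.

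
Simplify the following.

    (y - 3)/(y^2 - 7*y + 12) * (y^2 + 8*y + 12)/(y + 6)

Factor: y^2 - 7*y + 12 = (y - 4)*(y - 3);  y^2 + 8*y + 12 = (y + 2)*(y + 6)
Cancel the common factors (y + 6), (y - 3).

(y + 2)/(y - 4)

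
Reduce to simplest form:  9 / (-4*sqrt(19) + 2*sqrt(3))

Multiply numerator and denominator by 2*sqrt(3) + 4*sqrt(19).
Denominator becomes -292; numerator becomes 18*sqrt(3) + 36*sqrt(19).

(-18*sqrt(19) - 9*sqrt(3))/146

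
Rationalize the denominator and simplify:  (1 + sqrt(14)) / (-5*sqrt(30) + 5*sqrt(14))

Multiply numerator and denominator by 5*sqrt(14) + 5*sqrt(30).
Denominator becomes -400; numerator becomes 5*sqrt(14) + 5*sqrt(30) + 70 + 10*sqrt(105).

(-2*sqrt(105) - 14 - sqrt(30) - sqrt(14))/80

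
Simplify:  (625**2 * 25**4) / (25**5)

625**2 = 5**8; 25**4 = 5**8; 25**5 = 5**10
Combine exponents: 5**6

5**6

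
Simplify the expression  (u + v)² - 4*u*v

(u - v)²

Expanding gives u² - 2*u*v + v², a perfect square.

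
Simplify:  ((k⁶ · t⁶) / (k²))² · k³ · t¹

k^11*t^13

Inside the bracket: k⁴ · t⁶
Raise to the power 2: k⁸ · t^12
Multiply by k³ · t¹: add exponents.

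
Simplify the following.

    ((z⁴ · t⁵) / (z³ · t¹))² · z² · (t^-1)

Inside the bracket: z¹ · t⁴
Raise to the power 2: z² · t⁸
Multiply by z² · (t^-1): add exponents.

t⁷*z⁴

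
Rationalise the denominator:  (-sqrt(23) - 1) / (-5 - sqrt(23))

Multiply numerator and denominator by -5 + sqrt(23).
Denominator becomes 2; numerator becomes -18 + 4*sqrt(23).

-9 + 2*sqrt(23)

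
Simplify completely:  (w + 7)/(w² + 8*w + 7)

Factor: w² + 8*w + 7 = (w + 1)·(w + 7)
Cancel the common factor (w + 7).

1/(w + 1)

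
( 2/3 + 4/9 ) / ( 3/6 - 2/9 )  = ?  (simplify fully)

4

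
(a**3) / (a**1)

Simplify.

Quotient: a**2

a**2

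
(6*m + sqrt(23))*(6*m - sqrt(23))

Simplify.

Product of conjugates: (P+Q)(P-Q) = P^2 - Q^2.

36*m^2 - 23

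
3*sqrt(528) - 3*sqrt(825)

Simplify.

-3*sqrt(33)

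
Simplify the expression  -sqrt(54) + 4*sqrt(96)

sqrt(54) = 3*sqrt(6); 4*sqrt(96) = 16*sqrt(6)
Combine: (-3 + 16)·sqrt(6) = 13*sqrt(6)

13*sqrt(6)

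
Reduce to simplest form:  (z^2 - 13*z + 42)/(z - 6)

z - 7

Factor: z^2 - 13*z + 42 = (z - 7)*(z - 6)
Cancel the common factor (z - 6).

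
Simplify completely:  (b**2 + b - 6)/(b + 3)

b - 2

Factor: b**2 + b - 6 = (b - 2)*(b + 3)
Cancel the common factor (b + 3).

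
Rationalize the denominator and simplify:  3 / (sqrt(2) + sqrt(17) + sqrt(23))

(-sqrt(782) - 2*sqrt(23) + 4*sqrt(17) + 19*sqrt(2))/20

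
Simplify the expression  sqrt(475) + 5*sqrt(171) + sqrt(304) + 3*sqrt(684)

sqrt(475) = 5*sqrt(19); 5*sqrt(171) = 15*sqrt(19); sqrt(304) = 4*sqrt(19); 3*sqrt(684) = 18*sqrt(19)
Combine: (5 + 15 + 4 + 18)·sqrt(19) = 42*sqrt(19)

42*sqrt(19)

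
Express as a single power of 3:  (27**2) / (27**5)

27**2 = 3**6; 27**5 = 3**15
Combine exponents: 3**(-9)

3**(-9)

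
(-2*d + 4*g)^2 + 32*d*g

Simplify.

After expansion: 4*d^2 + 16*d*g + 16*g^2 — a perfect-square trinomial.

4*(d + 2*g)^2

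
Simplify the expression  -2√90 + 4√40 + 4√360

26*√10

2√90 = 6*√10; 4√40 = 8*√10; 4√360 = 24*√10
Combine: (-6 + 8 + 24)·√10 = 26*√10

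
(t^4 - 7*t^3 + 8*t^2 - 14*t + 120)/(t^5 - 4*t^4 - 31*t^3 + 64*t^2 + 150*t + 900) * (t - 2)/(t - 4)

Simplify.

Factor: t^4 - 7*t^3 + 8*t^2 - 14*t + 120 = (t - 5)*(t - 4)*(t^2 + 2*t + 6);  t^5 - 4*t^4 - 31*t^3 + 64*t^2 + 150*t + 900 = (t - 6)*(t - 5)*(t^2 + 2*t + 6)*(t + 5)
Cancel the common factors (t^2 + 2*t + 6), (t - 5), (t - 4).

(t - 2)/(t^2 - t - 30)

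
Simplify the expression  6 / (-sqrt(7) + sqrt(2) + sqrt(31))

(-54*sqrt(2) - 3*sqrt(434) + 39*sqrt(7) + 33*sqrt(31))/107

Group as (sqrt(2) + sqrt(31)) - sqrt(7); multiply by (sqrt(2) + sqrt(31)) + sqrt(7), then rationalise the remaining surd.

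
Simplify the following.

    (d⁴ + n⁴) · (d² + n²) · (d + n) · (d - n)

(d+n)(d-n) = d² - n²; continue pairing.

d⁸ - n⁸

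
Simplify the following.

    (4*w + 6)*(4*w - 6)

16*w^2 - 36

(4*w)^2 - (6)^2 = 16*w^2 - 36.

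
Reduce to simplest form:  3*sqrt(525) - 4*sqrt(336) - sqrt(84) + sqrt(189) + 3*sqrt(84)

6*sqrt(21)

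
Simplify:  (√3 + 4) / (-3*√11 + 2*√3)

Multiply numerator and denominator by 2*√3 + 3*√11.
Denominator becomes -87; numerator becomes 6 + 8*√3 + 3*√33 + 12*√11.

(-12*√11 - 3*√33 - 8*√3 - 6)/87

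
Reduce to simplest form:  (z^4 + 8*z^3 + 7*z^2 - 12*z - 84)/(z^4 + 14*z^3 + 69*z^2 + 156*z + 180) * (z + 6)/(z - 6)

(z^2 + 5*z - 14)/(z^2 - z - 30)

Factor: z^4 + 8*z^3 + 7*z^2 - 12*z - 84 = (z + 7)*(z^2 + 3*z + 6)*(z - 2);  z^4 + 14*z^3 + 69*z^2 + 156*z + 180 = (z + 6)*(z + 5)*(z^2 + 3*z + 6)
Cancel the common factors (z^2 + 3*z + 6), (z + 6).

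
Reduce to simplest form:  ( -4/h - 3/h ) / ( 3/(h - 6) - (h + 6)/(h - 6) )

(7*h - 42)/(h^2 + 3*h)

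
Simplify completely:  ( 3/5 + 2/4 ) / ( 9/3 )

Numerator: 3/5 + 2/4 = 11/10
Denominator: 9/3 = 3
Divide: (11/10) · (1/3) = 11/30

11/30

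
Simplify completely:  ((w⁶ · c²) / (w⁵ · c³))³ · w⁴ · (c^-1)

Inside the bracket: w¹ · (c^-1)
Raise to the power 3: w³ · (c^-3)
Multiply by w⁴ · (c^-1): add exponents.

w⁷/c⁴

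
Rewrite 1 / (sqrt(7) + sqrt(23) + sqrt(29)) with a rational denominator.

Group as (sqrt(7) + sqrt(23)) + sqrt(29); multiply by (sqrt(7) + sqrt(23)) - sqrt(29), then rationalise the remaining surd.

(-2*sqrt(4669) + sqrt(29) + 13*sqrt(23) + 45*sqrt(7))/643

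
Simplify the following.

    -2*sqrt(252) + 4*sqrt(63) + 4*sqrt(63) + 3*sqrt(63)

21*sqrt(7)

2*sqrt(252) = 12*sqrt(7); 4*sqrt(63) = 12*sqrt(7); 4*sqrt(63) = 12*sqrt(7); 3*sqrt(63) = 9*sqrt(7)
Combine: (-12 + 12 + 12 + 9)·sqrt(7) = 21*sqrt(7)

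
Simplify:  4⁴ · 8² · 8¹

2^17

4⁴ = 2^8; 8² = 2^6; 8¹ = 2^3
Combine exponents: 2^17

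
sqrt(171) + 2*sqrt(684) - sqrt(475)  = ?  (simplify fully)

sqrt(171) = 3*sqrt(19); 2*sqrt(684) = 12*sqrt(19); sqrt(475) = 5*sqrt(19)
Combine: (3 + 12 - 5)·sqrt(19) = 10*sqrt(19)

10*sqrt(19)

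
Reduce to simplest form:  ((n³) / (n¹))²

Inside the bracket: n²
Raise to the power 2: n⁴

n⁴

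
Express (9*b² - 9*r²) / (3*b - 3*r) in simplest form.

Factor (3*b)^2 - (3*r)^2 and cancel (3*b - 3*r).

3*b + 3*r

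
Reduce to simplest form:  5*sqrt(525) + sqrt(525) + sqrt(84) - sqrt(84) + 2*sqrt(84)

34*sqrt(21)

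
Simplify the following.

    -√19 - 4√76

√19 = √19; 4√76 = 8*√19
Combine: (-1 - 8)·√19 = -9*√19

-9*√19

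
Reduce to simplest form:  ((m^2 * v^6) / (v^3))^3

Inside the bracket: m^2 * v^3
Raise to the power 3: m^6 * v^9

m^6*v^9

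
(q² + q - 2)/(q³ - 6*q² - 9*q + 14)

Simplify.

1/(q - 7)

Factor: q² + q - 2 = (q + 2)·(q - 1);  q³ - 6*q² - 9*q + 14 = (q - 1)·(q + 2)·(q - 7)
Cancel the common factors (q + 2), (q - 1).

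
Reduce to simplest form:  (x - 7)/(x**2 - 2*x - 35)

Factor: x**2 - 2*x - 35 = (x - 7)*(x + 5)
Cancel the common factor (x - 7).

1/(x + 5)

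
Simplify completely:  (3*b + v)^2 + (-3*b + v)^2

18*b^2 + 2*v^2

Only the even-power cross terms survive.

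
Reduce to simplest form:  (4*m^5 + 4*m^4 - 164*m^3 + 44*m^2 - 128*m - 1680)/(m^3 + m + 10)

Factor: 4*m^5 + 4*m^4 - 164*m^3 + 44*m^2 - 128*m - 1680 = 4*(m - 6)*(m + 2)*(m^2 - 2*m + 5)*(m + 7);  m^3 + m + 10 = (m^2 - 2*m + 5)*(m + 2)
Cancel the common factors (m^2 - 2*m + 5), (m + 2).

4*m^2 + 4*m - 168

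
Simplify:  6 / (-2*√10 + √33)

(-12*√10 - 6*√33)/7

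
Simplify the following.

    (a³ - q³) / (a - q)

a^3 - q^3 = (a - q)(a² + a*q + q²).

a² + a*q + q²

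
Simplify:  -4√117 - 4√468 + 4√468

4√117 = 12*√13; 4√468 = 24*√13; 4√468 = 24*√13
Combine: (-12 - 24 + 24)·√13 = -12*√13

-12*√13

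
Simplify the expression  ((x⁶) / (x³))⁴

x^12

Inside the bracket: x³
Raise to the power 4: x^12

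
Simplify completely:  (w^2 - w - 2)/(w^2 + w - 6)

(w + 1)/(w + 3)

Factor: w^2 - w - 2 = (w - 2)*(w + 1);  w^2 + w - 6 = (w + 3)*(w - 2)
Cancel the common factor (w - 2).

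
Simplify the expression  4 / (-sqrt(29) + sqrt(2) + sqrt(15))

(-6*sqrt(29) - 8*sqrt(15) - 21*sqrt(2) - sqrt(870))/3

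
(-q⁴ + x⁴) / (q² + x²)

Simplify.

-q⁴ + x⁴ factors as (-q + x)*(q + x)*(q² + x²).

-q² + x²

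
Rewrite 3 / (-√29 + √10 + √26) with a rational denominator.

(-21*√29 + 39*√26 + 135*√10 + 12*√1885)/991

Group as (√10 + √26) - √29; multiply by (√10 + √26) + √29, then rationalise the remaining surd.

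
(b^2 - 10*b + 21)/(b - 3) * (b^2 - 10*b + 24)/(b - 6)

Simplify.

Factor: b^2 - 10*b + 21 = (b - 7)*(b - 3);  b^2 - 10*b + 24 = (b - 6)*(b - 4)
Cancel the common factors (b - 3), (b - 6).

b^2 - 11*b + 28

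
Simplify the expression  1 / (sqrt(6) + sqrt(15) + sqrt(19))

(-3*sqrt(190) + sqrt(19) + 5*sqrt(15) + 14*sqrt(6))/178

Group as (sqrt(6) + sqrt(15)) + sqrt(19); multiply by (sqrt(6) + sqrt(15)) - sqrt(19), then rationalise the remaining surd.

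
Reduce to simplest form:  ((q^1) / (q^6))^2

q^(-10)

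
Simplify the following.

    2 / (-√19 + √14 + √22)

Group as (√14 + √22) - √19; multiply by (√14 + √22) + √19, then rationalise the remaining surd.

(-34*√19 + 22*√22 + 54*√14 + 8*√1463)/943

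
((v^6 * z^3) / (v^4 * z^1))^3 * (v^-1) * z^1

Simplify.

v^5*z^7

Inside the bracket: v^2 * z^2
Raise to the power 3: v^6 * z^6
Multiply by (v^-1) * z^1: add exponents.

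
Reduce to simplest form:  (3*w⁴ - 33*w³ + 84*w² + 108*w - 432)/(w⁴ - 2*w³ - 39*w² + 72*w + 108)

(3*w² - 6*w - 24)/(w² + 7*w + 6)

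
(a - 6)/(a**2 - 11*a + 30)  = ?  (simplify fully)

Factor: a**2 - 11*a + 30 = (a - 5)*(a - 6)
Cancel the common factor (a - 6).

1/(a - 5)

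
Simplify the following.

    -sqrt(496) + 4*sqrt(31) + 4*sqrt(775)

20*sqrt(31)

sqrt(496) = 4*sqrt(31); 4*sqrt(31) = 4*sqrt(31); 4*sqrt(775) = 20*sqrt(31)
Combine: (-4 + 4 + 20)·sqrt(31) = 20*sqrt(31)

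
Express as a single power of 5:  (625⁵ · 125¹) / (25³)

625⁵ = 5^20; 125¹ = 5^3; 25³ = 5^6
Combine exponents: 5^17

5^17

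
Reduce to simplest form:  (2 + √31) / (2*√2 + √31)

Multiply numerator and denominator by -2*√2 + √31.
Denominator becomes 23; numerator becomes -2*√62 - 4*√2 + 2*√31 + 31.

(-2*√62 - 4*√2 + 2*√31 + 31)/23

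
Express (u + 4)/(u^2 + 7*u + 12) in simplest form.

1/(u + 3)

Factor: u^2 + 7*u + 12 = (u + 4)*(u + 3)
Cancel the common factor (u + 4).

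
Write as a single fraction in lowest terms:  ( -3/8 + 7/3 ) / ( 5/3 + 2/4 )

Numerator: -3/8 + 7/3 = 47/24
Denominator: 5/3 + 2/4 = 13/6
Divide: (47/24) · (6/13) = 47/52

47/52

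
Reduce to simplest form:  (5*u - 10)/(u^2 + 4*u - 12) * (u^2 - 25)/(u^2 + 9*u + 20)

(5*u - 25)/(u^2 + 10*u + 24)

Factor: 5*u - 10 = 5*(u - 2);  u^2 + 4*u - 12 = (u + 6)*(u - 2);  u^2 - 25 = (u + 5)*(u - 5);  u^2 + 9*u + 20 = (u + 5)*(u + 4)
Cancel the common factors (u - 2), (u + 5).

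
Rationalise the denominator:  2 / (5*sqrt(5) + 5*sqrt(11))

(-sqrt(5) + sqrt(11))/15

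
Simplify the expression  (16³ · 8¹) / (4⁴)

2^7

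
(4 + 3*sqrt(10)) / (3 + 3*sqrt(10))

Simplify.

(sqrt(10) + 26)/27

Multiply numerator and denominator by -3*sqrt(10) + 3.
Denominator becomes -81; numerator becomes -78 - 3*sqrt(10).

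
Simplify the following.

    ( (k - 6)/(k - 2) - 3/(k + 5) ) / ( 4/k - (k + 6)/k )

Numerator: (k - 6)/(k - 2) - 3/(k + 5) = (k² - 4*k - 24)/(k² + 3*k - 10)
Denominator: 4/k - (k + 6)/k = (-k - 2)/k
Divide: ((k² - 4*k - 24)/(k² + 3*k - 10)) · (k/(-k - 2)) = (-k³ + 4*k² + 24*k)/(k³ + 5*k² - 4*k - 20)

(-k³ + 4*k² + 24*k)/(k³ + 5*k² - 4*k - 20)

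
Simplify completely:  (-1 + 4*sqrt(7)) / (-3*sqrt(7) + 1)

Multiply numerator and denominator by 1 + 3*sqrt(7).
Denominator becomes -62; numerator becomes sqrt(7) + 83.

(-83 - sqrt(7))/62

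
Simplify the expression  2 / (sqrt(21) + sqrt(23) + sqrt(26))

(-sqrt(12558) + 9*sqrt(26) + 12*sqrt(23) + 14*sqrt(21))/402

Group as (sqrt(21) + sqrt(23)) + sqrt(26); multiply by (sqrt(21) + sqrt(23)) - sqrt(26), then rationalise the remaining surd.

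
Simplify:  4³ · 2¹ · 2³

2^10

4³ = 2^6; 2¹ = 2^1; 2³ = 2^3
Combine exponents: 2^10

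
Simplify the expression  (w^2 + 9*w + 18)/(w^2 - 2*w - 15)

(w + 6)/(w - 5)

Factor: w^2 + 9*w + 18 = (w + 3)*(w + 6);  w^2 - 2*w - 15 = (w + 3)*(w - 5)
Cancel the common factor (w + 3).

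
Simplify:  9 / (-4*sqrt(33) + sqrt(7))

Multiply numerator and denominator by sqrt(7) + 4*sqrt(33).
Denominator becomes -521; numerator becomes 9*sqrt(7) + 36*sqrt(33).

(-36*sqrt(33) - 9*sqrt(7))/521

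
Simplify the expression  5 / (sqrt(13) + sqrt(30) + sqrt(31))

Group as (sqrt(30) + sqrt(31)) + sqrt(13); multiply by (sqrt(30) + sqrt(31)) - sqrt(13), then rationalise the remaining surd.

(-5*sqrt(12090) + 30*sqrt(31) + 35*sqrt(30) + 120*sqrt(13))/708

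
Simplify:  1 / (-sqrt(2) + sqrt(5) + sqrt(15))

(-6*sqrt(5) - 5*sqrt(6) + 9*sqrt(2) + 4*sqrt(15))/12

Group as (sqrt(5) + sqrt(15)) - sqrt(2); multiply by (sqrt(5) + sqrt(15)) + sqrt(2), then rationalise the remaining surd.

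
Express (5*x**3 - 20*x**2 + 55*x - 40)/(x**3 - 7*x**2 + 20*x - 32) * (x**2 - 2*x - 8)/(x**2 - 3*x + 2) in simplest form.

(5*x + 10)/(x - 2)

Factor: 5*x**3 - 20*x**2 + 55*x - 40 = 5*(x - 1)*(x**2 - 3*x + 8);  x**3 - 7*x**2 + 20*x - 32 = (x**2 - 3*x + 8)*(x - 4);  x**2 - 2*x - 8 = (x + 2)*(x - 4);  x**2 - 3*x + 2 = (x - 1)*(x - 2)
Cancel the common factors (x**2 - 3*x + 8), (x - 4), (x - 1).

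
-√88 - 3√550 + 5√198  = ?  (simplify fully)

-2*√22

√88 = 2*√22; 3√550 = 15*√22; 5√198 = 15*√22
Combine: (-2 - 15 + 15)·√22 = -2*√22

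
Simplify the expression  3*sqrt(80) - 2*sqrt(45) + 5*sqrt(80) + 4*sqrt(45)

38*sqrt(5)

3*sqrt(80) = 12*sqrt(5); 2*sqrt(45) = 6*sqrt(5); 5*sqrt(80) = 20*sqrt(5); 4*sqrt(45) = 12*sqrt(5)
Combine: (12 - 6 + 20 + 12)·sqrt(5) = 38*sqrt(5)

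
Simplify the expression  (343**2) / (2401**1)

7**2

343**2 = 7**6; 2401**1 = 7**4
Combine exponents: 7**2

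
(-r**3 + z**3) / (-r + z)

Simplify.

r**2 + r*z + z**2

Apply the difference-of-cubes factorisation and cancel (-r + z).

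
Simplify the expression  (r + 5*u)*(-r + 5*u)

-r**2 + 25*u**2

(5*u)**2 - (r)**2 = -r**2 + 25*u**2.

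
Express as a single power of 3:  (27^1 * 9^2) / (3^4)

3^3

27^1 = 3^3; 9^2 = 3^4; 3^4 = 3^4
Combine exponents: 3^3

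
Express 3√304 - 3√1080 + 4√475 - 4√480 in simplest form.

3√304 = 12*√19; 3√1080 = 18*√30; 4√475 = 20*√19; 4√480 = 16*√30

-34*√30 + 32*√19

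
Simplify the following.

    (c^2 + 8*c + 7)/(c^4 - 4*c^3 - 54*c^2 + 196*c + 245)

1/(c^2 - 12*c + 35)

Factor: c^2 + 8*c + 7 = (c + 7)*(c + 1);  c^4 - 4*c^3 - 54*c^2 + 196*c + 245 = (c - 5)*(c + 7)*(c + 1)*(c - 7)
Cancel the common factors (c + 7), (c + 1).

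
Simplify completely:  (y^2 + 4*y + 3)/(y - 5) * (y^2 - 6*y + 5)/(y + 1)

Factor: y^2 + 4*y + 3 = (y + 3)*(y + 1);  y^2 - 6*y + 5 = (y - 5)*(y - 1)
Cancel the common factors (y + 1), (y - 5).

y^2 + 2*y - 3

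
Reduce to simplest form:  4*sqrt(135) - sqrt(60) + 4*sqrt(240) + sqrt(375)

4*sqrt(135) = 12*sqrt(15); sqrt(60) = 2*sqrt(15); 4*sqrt(240) = 16*sqrt(15); sqrt(375) = 5*sqrt(15)
Combine: (12 - 2 + 16 + 5)·sqrt(15) = 31*sqrt(15)

31*sqrt(15)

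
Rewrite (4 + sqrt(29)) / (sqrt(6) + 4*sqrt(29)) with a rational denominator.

Multiply numerator and denominator by -sqrt(6) + 4*sqrt(29).
Denominator becomes 458; numerator becomes -sqrt(174) - 4*sqrt(6) + 16*sqrt(29) + 116.

(-sqrt(174) - 4*sqrt(6) + 16*sqrt(29) + 116)/458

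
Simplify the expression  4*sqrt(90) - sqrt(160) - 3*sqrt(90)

-sqrt(10)

4*sqrt(90) = 12*sqrt(10); sqrt(160) = 4*sqrt(10); 3*sqrt(90) = 9*sqrt(10)
Combine: (12 - 4 - 9)·sqrt(10) = -sqrt(10)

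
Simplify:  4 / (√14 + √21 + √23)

Group as (√14 + √23) + √21; multiply by (√14 + √23) - √21, then rationalise the remaining surd.

(-7*√138 + 6*√23 + 8*√21 + 15*√14)/129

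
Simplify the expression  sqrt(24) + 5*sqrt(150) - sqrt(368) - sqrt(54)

-4*sqrt(23) + 24*sqrt(6)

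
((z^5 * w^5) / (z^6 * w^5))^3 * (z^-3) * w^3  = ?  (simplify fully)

w^3/z^6

Inside the bracket: (z^-1)
Raise to the power 3: (z^-3)
Multiply by (z^-3) * w^3: add exponents.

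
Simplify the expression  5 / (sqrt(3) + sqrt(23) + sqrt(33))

Group as (sqrt(3) + sqrt(23)) + sqrt(33); multiply by (sqrt(3) + sqrt(23)) - sqrt(33), then rationalise the remaining surd.

(-30*sqrt(253) - 35*sqrt(33) + 65*sqrt(23) + 265*sqrt(3))/227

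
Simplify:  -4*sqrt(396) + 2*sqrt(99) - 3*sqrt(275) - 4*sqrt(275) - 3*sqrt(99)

-62*sqrt(11)

4*sqrt(396) = 24*sqrt(11); 2*sqrt(99) = 6*sqrt(11); 3*sqrt(275) = 15*sqrt(11); 4*sqrt(275) = 20*sqrt(11); 3*sqrt(99) = 9*sqrt(11)
Combine: (-24 + 6 - 15 - 20 - 9)·sqrt(11) = -62*sqrt(11)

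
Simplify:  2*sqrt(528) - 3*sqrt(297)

2*sqrt(528) = 8*sqrt(33); 3*sqrt(297) = 9*sqrt(33)
Combine: (8 - 9)·sqrt(33) = -sqrt(33)

-sqrt(33)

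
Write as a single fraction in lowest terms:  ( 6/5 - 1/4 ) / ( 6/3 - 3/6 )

19/30

Numerator: 6/5 - 1/4 = 19/20
Denominator: 6/3 - 3/6 = 3/2
Divide: (19/20) · (2/3) = 19/30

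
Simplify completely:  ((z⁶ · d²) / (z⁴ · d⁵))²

z⁴/d⁶

Inside the bracket: z² · (d^-3)
Raise to the power 2: z⁴ · (d^-6)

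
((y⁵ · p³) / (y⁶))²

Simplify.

Inside the bracket: (y^-1) · p³
Raise to the power 2: (y^-2) · p⁶

p⁶/y²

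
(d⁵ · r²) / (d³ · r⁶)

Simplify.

d²/r⁴

Quotient: d² · (r^-4)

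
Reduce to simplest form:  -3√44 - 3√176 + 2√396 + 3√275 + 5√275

34*√11

3√44 = 6*√11; 3√176 = 12*√11; 2√396 = 12*√11; 3√275 = 15*√11; 5√275 = 25*√11
Combine: (-6 - 12 + 12 + 15 + 25)·√11 = 34*√11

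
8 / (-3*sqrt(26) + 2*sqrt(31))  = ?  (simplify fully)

Multiply numerator and denominator by 2*sqrt(31) + 3*sqrt(26).
Denominator becomes -110; numerator becomes 16*sqrt(31) + 24*sqrt(26).

(-12*sqrt(26) - 8*sqrt(31))/55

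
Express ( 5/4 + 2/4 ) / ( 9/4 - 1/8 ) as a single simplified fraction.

Numerator: 5/4 + 2/4 = 7/4
Denominator: 9/4 - 1/8 = 17/8
Divide: (7/4) · (8/17) = 14/17

14/17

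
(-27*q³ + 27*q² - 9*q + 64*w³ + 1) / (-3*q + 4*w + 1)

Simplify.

Factor as (a-b)(a^2+ab+b^2) with a=(4*w), b=(3*q - 1).

9*q² + 12*q*w - 6*q + 16*w² - 4*w + 1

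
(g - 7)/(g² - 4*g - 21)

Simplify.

1/(g + 3)

Factor: g² - 4*g - 21 = (g + 3)·(g - 7)
Cancel the common factor (g - 7).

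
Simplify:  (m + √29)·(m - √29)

(m)^2 - (√29)^2 = m² - 29.

m² - 29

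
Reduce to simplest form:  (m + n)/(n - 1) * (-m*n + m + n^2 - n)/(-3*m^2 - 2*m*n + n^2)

(m - n)/(3*m - n)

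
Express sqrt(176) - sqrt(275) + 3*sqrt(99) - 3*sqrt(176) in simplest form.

sqrt(176) = 4*sqrt(11); sqrt(275) = 5*sqrt(11); 3*sqrt(99) = 9*sqrt(11); 3*sqrt(176) = 12*sqrt(11)
Combine: (4 - 5 + 9 - 12)·sqrt(11) = -4*sqrt(11)

-4*sqrt(11)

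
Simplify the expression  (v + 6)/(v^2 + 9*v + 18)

1/(v + 3)

Factor: v^2 + 9*v + 18 = (v + 6)*(v + 3)
Cancel the common factor (v + 6).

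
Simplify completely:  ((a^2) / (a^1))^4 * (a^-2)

a^2

Inside the bracket: a^1
Raise to the power 4: a^4
Multiply by (a^-2): add exponents.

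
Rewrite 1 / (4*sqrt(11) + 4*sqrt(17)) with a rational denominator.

(-sqrt(11) + sqrt(17))/24

Multiply numerator and denominator by -4*sqrt(17) + 4*sqrt(11).
Denominator becomes -96; numerator becomes -4*sqrt(17) + 4*sqrt(11).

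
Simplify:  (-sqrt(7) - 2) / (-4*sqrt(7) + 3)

(11*sqrt(7) + 34)/103

Multiply numerator and denominator by 3 + 4*sqrt(7).
Denominator becomes -103; numerator becomes -34 - 11*sqrt(7).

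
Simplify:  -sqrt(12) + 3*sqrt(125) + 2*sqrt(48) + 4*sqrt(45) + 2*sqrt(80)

6*sqrt(3) + 35*sqrt(5)

sqrt(12) = 2*sqrt(3); 3*sqrt(125) = 15*sqrt(5); 2*sqrt(48) = 8*sqrt(3); 4*sqrt(45) = 12*sqrt(5); 2*sqrt(80) = 8*sqrt(5)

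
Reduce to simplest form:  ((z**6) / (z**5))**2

z**2

Inside the bracket: z**1
Raise to the power 2: z**2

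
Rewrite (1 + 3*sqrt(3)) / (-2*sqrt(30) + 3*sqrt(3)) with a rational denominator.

Multiply numerator and denominator by 3*sqrt(3) + 2*sqrt(30).
Denominator becomes -93; numerator becomes 3*sqrt(3) + 2*sqrt(30) + 27 + 18*sqrt(10).

(-18*sqrt(10) - 27 - 2*sqrt(30) - 3*sqrt(3))/93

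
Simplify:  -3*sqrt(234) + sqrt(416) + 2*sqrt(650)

5*sqrt(26)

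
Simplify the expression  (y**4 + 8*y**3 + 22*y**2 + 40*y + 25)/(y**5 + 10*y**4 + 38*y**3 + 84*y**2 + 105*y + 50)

Factor: y**4 + 8*y**3 + 22*y**2 + 40*y + 25 = (y**2 + 2*y + 5)*(y + 5)*(y + 1);  y**5 + 10*y**4 + 38*y**3 + 84*y**2 + 105*y + 50 = (y**2 + 2*y + 5)*(y + 2)*(y + 5)*(y + 1)
Cancel the common factors (y**2 + 2*y + 5), (y + 1), (y + 5).

1/(y + 2)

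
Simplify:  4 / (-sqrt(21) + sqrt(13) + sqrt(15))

Group as (sqrt(13) + sqrt(15)) - sqrt(21); multiply by (sqrt(13) + sqrt(15)) + sqrt(21), then rationalise the remaining surd.

(-28*sqrt(21) + 76*sqrt(15) + 92*sqrt(13) + 24*sqrt(455))/731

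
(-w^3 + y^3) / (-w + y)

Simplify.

w^2 + w*y + y^2

y^3 - w^3 = (-w + y)(w^2 + w*y + y^2).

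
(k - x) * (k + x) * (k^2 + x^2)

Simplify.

k^4 - x^4

Telescope via difference of squares: (k+x)(k-x) = k^2 - x^2, then repeat with the next factor.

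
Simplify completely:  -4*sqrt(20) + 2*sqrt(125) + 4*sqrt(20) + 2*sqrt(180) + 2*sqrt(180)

34*sqrt(5)

4*sqrt(20) = 8*sqrt(5); 2*sqrt(125) = 10*sqrt(5); 4*sqrt(20) = 8*sqrt(5); 2*sqrt(180) = 12*sqrt(5); 2*sqrt(180) = 12*sqrt(5)
Combine: (-8 + 10 + 8 + 12 + 12)·sqrt(5) = 34*sqrt(5)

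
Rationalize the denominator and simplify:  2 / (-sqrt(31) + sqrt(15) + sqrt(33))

(-34*sqrt(31) + 26*sqrt(33) + 98*sqrt(15) + 12*sqrt(1705))/1691

Group as (sqrt(15) + sqrt(33)) - sqrt(31); multiply by (sqrt(15) + sqrt(33)) + sqrt(31), then rationalise the remaining surd.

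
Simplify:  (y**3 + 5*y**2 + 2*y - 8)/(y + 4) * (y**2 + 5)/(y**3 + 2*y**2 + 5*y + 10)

y - 1

Factor: y**3 + 5*y**2 + 2*y - 8 = (y + 4)*(y - 1)*(y + 2);  y**3 + 2*y**2 + 5*y + 10 = (y + 2)*(y**2 + 5)
Cancel the common factors (y**2 + 5), (y + 2), (y + 4).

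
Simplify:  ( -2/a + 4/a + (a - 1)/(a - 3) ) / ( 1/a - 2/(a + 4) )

(-a^3 - 5*a^2 + 2*a + 24)/(a^2 - 7*a + 12)

Numerator: -2/a + 4/a + (a - 1)/(a - 3) = (a^2 + a - 6)/(a^2 - 3*a)
Denominator: 1/a - 2/(a + 4) = (-a + 4)/(a^2 + 4*a)
Divide: ((a^2 + a - 6)/(a^2 - 3*a)) · ((a^2 + 4*a)/(-a + 4)) = (-a^3 - 5*a^2 + 2*a + 24)/(a^2 - 7*a + 12)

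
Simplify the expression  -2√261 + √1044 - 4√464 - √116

2√261 = 6*√29; √1044 = 6*√29; 4√464 = 16*√29; √116 = 2*√29

-18*√29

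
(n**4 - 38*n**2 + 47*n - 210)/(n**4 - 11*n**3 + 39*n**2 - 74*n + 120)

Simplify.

(n + 7)/(n - 4)

Factor: n**4 - 38*n**2 + 47*n - 210 = (n + 7)*(n**2 - n + 5)*(n - 6);  n**4 - 11*n**3 + 39*n**2 - 74*n + 120 = (n - 4)*(n**2 - n + 5)*(n - 6)
Cancel the common factors (n**2 - n + 5), (n - 6).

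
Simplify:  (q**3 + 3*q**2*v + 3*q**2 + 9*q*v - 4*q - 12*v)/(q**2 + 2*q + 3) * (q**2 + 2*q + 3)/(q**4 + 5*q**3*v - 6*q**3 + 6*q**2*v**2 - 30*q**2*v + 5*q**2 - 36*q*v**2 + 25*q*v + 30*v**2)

(q + 4)/(q**2 + 2*q*v - 5*q - 10*v)

Factor: q**3 + 3*q**2*v + 3*q**2 + 9*q*v - 4*q - 12*v = (q - 1)*(q + 3*v)*(q + 4);  q**4 + 5*q**3*v - 6*q**3 + 6*q**2*v**2 - 30*q**2*v + 5*q**2 - 36*q*v**2 + 25*q*v + 30*v**2 = (q + 3*v)*(q - 5)*(q + 2*v)*(q - 1)
Cancel the common factors (q**2 + 2*q + 3), (q + 3*v), (q - 1).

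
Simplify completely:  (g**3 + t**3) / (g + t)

g**2 - g*t + t**2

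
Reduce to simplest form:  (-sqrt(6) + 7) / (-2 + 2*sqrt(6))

(1 + 6*sqrt(6))/10

Multiply numerator and denominator by -2*sqrt(6) - 2.
Denominator becomes -20; numerator becomes -12*sqrt(6) - 2.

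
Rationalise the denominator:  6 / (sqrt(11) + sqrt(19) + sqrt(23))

Group as (sqrt(11) + sqrt(23)) + sqrt(19); multiply by (sqrt(11) + sqrt(23)) - sqrt(19), then rationalise the remaining surd.

(-12*sqrt(4807) + 42*sqrt(23) + 90*sqrt(19) + 186*sqrt(11))/787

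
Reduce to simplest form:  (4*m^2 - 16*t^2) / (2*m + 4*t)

2*m - 4*t

Factor (2*m)^2 - (4*t)^2 and cancel (2*m + 4*t).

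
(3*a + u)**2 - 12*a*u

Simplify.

(3*a - u)**2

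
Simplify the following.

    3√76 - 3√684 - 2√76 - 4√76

-24*√19

3√76 = 6*√19; 3√684 = 18*√19; 2√76 = 4*√19; 4√76 = 8*√19
Combine: (6 - 18 - 4 - 8)·√19 = -24*√19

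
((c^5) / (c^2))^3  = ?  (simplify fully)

c^9

Inside the bracket: c^3
Raise to the power 3: c^9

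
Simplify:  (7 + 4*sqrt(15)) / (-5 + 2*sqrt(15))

Multiply numerator and denominator by -2*sqrt(15) - 5.
Denominator becomes -35; numerator becomes -155 - 34*sqrt(15).

(34*sqrt(15) + 155)/35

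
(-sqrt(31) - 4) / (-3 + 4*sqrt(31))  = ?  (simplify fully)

(-136 - 19*sqrt(31))/487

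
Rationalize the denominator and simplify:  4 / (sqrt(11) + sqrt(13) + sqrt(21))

Group as (sqrt(11) + sqrt(13)) + sqrt(21); multiply by (sqrt(11) + sqrt(13)) - sqrt(21), then rationalise the remaining surd.

(-8*sqrt(3003) + 12*sqrt(21) + 76*sqrt(13) + 92*sqrt(11))/563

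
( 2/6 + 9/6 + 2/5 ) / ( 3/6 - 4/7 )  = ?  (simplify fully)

Numerator: 2/6 + 9/6 + 2/5 = 67/30
Denominator: 3/6 - 4/7 = -1/14
Divide: (67/30) · (-14) = -469/15

-469/15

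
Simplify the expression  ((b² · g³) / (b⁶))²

g⁶/b⁸

Inside the bracket: (b^-4) · g³
Raise to the power 2: (b^-8) · g⁶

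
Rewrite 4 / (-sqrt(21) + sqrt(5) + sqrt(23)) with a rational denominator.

Group as (sqrt(5) + sqrt(23)) - sqrt(21); multiply by (sqrt(5) + sqrt(23)) + sqrt(21), then rationalise the remaining surd.

(-28*sqrt(21) + 12*sqrt(23) + 156*sqrt(5) + 8*sqrt(2415))/411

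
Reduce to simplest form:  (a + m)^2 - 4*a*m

(a - m)^2

Expand the square and combine the 4*a*m term.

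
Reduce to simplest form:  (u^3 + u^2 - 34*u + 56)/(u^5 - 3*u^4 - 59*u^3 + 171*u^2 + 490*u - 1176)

1/(u^2 - 4*u - 21)

Factor: u^3 + u^2 - 34*u + 56 = (u - 4)*(u + 7)*(u - 2);  u^5 - 3*u^4 - 59*u^3 + 171*u^2 + 490*u - 1176 = (u - 4)*(u - 7)*(u + 7)*(u + 3)*(u - 2)
Cancel the common factors (u - 2), (u - 4), (u + 7).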